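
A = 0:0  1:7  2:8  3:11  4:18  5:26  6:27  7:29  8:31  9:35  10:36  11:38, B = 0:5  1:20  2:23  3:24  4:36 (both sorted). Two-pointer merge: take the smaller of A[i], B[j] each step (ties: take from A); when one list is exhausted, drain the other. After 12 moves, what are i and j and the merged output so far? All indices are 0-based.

[i=0,j=0] A[i]=0<=B[j]=5 take 0 → i++
[i=1,j=0] A[i]=7>B[j]=5 take 5 → j++
[i=1,j=1] A[i]=7<=B[j]=20 take 7 → i++
[i=2,j=1] A[i]=8<=B[j]=20 take 8 → i++
[i=3,j=1] A[i]=11<=B[j]=20 take 11 → i++
[i=4,j=1] A[i]=18<=B[j]=20 take 18 → i++
[i=5,j=1] A[i]=26>B[j]=20 take 20 → j++
[i=5,j=2] A[i]=26>B[j]=23 take 23 → j++
[i=5,j=3] A[i]=26>B[j]=24 take 24 → j++
[i=5,j=4] A[i]=26<=B[j]=36 take 26 → i++
[i=6,j=4] A[i]=27<=B[j]=36 take 27 → i++
[i=7,j=4] A[i]=29<=B[j]=36 take 29 → i++

i=8, j=4, merged so far=[0, 5, 7, 8, 11, 18, 20, 23, 24, 26, 27, 29]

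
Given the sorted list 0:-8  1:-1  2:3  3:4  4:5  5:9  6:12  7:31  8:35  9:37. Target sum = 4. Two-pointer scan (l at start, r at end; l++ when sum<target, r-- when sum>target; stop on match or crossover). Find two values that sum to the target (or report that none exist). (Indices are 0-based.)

l=0 r=9: -8+37=29 >4, r--
l=0 r=8: -8+35=27 >4, r--
l=0 r=7: -8+31=23 >4, r--
l=0 r=6: -8+12=4, found

(-8, 12)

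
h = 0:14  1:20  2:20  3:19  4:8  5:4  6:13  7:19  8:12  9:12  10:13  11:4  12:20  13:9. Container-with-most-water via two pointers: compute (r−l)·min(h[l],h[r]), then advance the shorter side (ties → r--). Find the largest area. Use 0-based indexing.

max area = 220

l=0 r=13: min(14,9)*13=117 best=117 *, r--
l=0 r=12: min(14,20)*12=168 best=168 *, l++
l=1 r=12: min(20,20)*11=220 best=220 *, r--
l=1 r=11: min(20,4)*10=40 best=220, r--
l=1 r=10: min(20,13)*9=117 best=220, r--
l=1 r=9: min(20,12)*8=96 best=220, r--
l=1 r=8: min(20,12)*7=84 best=220, r--
l=1 r=7: min(20,19)*6=114 best=220, r--
l=1 r=6: min(20,13)*5=65 best=220, r--
l=1 r=5: min(20,4)*4=16 best=220, r--
l=1 r=4: min(20,8)*3=24 best=220, r--
l=1 r=3: min(20,19)*2=38 best=220, r--
l=1 r=2: min(20,20)*1=20 best=220, r--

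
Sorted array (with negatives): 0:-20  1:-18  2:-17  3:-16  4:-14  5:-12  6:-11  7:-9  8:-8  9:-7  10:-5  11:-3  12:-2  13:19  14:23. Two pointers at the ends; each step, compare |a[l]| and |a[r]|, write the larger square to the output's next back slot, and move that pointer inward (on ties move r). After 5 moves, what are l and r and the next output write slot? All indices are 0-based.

l=3, r=12, next write slot=9

l=0 r=14: |-20|<=|23| out[14]=529, r--
l=0 r=13: |-20|>|19| out[13]=400, l++
l=1 r=13: |-18|<=|19| out[12]=361, r--
l=1 r=12: |-18|>|-2| out[11]=324, l++
l=2 r=12: |-17|>|-2| out[10]=289, l++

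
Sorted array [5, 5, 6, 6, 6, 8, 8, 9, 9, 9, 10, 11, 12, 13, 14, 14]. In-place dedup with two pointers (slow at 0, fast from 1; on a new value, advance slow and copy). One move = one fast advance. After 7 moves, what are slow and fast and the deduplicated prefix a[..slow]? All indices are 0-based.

slow=0 fast=1: a[fast]=5=a[slow] dup, fast++
slow=0 fast=2: a[fast]=6≠a[slow]=5 write a[1]=6, slow++,fast++
slow=1 fast=3: a[fast]=6=a[slow] dup, fast++
slow=1 fast=4: a[fast]=6=a[slow] dup, fast++
slow=1 fast=5: a[fast]=8≠a[slow]=6 write a[2]=8, slow++,fast++
slow=2 fast=6: a[fast]=8=a[slow] dup, fast++
slow=2 fast=7: a[fast]=9≠a[slow]=8 write a[3]=9, slow++,fast++

slow=3, fast=8, prefix=[5, 6, 8, 9]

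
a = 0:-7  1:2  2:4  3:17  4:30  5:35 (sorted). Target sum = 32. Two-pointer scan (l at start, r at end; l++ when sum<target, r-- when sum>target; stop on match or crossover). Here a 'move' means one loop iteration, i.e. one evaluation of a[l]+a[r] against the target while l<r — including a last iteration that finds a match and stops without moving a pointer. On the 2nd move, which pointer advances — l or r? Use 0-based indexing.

[0,5] -7+35=28 <32 → l++
[1,5] 2+35=37 >32 → r--

r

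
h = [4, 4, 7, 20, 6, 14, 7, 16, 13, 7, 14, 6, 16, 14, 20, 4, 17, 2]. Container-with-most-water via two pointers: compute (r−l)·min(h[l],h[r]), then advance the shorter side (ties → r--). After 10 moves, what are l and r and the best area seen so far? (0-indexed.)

l=3, r=10, best area=221

[0,17] min(4,2)*17=34 best=34 * → r--
[0,16] min(4,17)*16=64 best=64 * → l++
[1,16] min(4,17)*15=60 best=64 → l++
[2,16] min(7,17)*14=98 best=98 * → l++
[3,16] min(20,17)*13=221 best=221 * → r--
[3,15] min(20,4)*12=48 best=221 → r--
[3,14] min(20,20)*11=220 best=221 → r--
[3,13] min(20,14)*10=140 best=221 → r--
[3,12] min(20,16)*9=144 best=221 → r--
[3,11] min(20,6)*8=48 best=221 → r--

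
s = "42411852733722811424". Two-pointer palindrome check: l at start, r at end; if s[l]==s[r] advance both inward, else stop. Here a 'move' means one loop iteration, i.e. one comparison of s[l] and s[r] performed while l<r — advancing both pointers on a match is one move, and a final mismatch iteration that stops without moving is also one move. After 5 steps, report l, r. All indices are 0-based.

[0,19] '4'=='4' → l++,r--
[1,18] '2'=='2' → l++,r--
[2,17] '4'=='4' → l++,r--
[3,16] '1'=='1' → l++,r--
[4,15] '1'=='1' → l++,r--

l=5, r=14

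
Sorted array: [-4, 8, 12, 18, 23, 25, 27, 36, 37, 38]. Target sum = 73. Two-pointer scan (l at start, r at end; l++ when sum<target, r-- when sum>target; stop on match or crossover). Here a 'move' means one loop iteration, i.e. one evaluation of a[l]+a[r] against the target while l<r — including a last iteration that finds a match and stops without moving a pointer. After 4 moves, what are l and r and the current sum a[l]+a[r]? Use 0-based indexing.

[0,9] -4+38=34 <73 → l++
[1,9] 8+38=46 <73 → l++
[2,9] 12+38=50 <73 → l++
[3,9] 18+38=56 <73 → l++

l=4, r=9, sum=61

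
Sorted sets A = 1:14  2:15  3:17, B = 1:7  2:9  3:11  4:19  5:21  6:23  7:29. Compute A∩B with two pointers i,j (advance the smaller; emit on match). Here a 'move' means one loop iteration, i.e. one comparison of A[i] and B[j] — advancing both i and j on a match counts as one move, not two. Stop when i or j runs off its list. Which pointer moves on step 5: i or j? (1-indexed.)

i

[i=1,j=1] 14>7 → j++
[i=1,j=2] 14>9 → j++
[i=1,j=3] 14>11 → j++
[i=1,j=4] 14<19 → i++
[i=2,j=4] 15<19 → i++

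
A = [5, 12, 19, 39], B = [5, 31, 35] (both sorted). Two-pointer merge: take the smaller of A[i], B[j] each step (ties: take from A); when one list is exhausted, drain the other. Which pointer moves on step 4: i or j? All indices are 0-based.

i=0 j=0: A[i]=5<=B[j]=5 take 5, i++
i=1 j=0: A[i]=12>B[j]=5 take 5, j++
i=1 j=1: A[i]=12<=B[j]=31 take 12, i++
i=2 j=1: A[i]=19<=B[j]=31 take 19, i++

i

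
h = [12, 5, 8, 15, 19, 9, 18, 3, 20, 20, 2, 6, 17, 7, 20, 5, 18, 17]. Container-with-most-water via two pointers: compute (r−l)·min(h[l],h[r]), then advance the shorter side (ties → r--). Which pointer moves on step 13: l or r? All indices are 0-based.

r

l=0 r=17: min(12,17)*17=204 best=204 *, l++
l=1 r=17: min(5,17)*16=80 best=204, l++
l=2 r=17: min(8,17)*15=120 best=204, l++
l=3 r=17: min(15,17)*14=210 best=210 *, l++
l=4 r=17: min(19,17)*13=221 best=221 *, r--
l=4 r=16: min(19,18)*12=216 best=221, r--
l=4 r=15: min(19,5)*11=55 best=221, r--
l=4 r=14: min(19,20)*10=190 best=221, l++
l=5 r=14: min(9,20)*9=81 best=221, l++
l=6 r=14: min(18,20)*8=144 best=221, l++
l=7 r=14: min(3,20)*7=21 best=221, l++
l=8 r=14: min(20,20)*6=120 best=221, r--
l=8 r=13: min(20,7)*5=35 best=221, r--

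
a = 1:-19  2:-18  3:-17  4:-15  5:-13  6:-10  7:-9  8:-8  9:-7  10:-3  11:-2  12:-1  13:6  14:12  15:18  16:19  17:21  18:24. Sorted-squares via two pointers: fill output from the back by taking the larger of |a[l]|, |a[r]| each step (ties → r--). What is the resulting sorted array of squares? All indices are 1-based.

[1,18] |-19|<=|24| out[18]=576 → r--
[1,17] |-19|<=|21| out[17]=441 → r--
[1,16] |-19|<=|19| out[16]=361 → r--
[1,15] |-19|>|18| out[15]=361 → l++
[2,15] |-18|<=|18| out[14]=324 → r--
[2,14] |-18|>|12| out[13]=324 → l++
[3,14] |-17|>|12| out[12]=289 → l++
[4,14] |-15|>|12| out[11]=225 → l++
[5,14] |-13|>|12| out[10]=169 → l++
[6,14] |-10|<=|12| out[9]=144 → r--
[6,13] |-10|>|6| out[8]=100 → l++
[7,13] |-9|>|6| out[7]=81 → l++
[8,13] |-8|>|6| out[6]=64 → l++
[9,13] |-7|>|6| out[5]=49 → l++
[10,13] |-3|<=|6| out[4]=36 → r--
[10,12] |-3|>|-1| out[3]=9 → l++
[11,12] |-2|>|-1| out[2]=4 → l++
[12,12] |-1|<=|-1| out[1]=1 → r--

[1, 4, 9, 36, 49, 64, 81, 100, 144, 169, 225, 289, 324, 324, 361, 361, 441, 576]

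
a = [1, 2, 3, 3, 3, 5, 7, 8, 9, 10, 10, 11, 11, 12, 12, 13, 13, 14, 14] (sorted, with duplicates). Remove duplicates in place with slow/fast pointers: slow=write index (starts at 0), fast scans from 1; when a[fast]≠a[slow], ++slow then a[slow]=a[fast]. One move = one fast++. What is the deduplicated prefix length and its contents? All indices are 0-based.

length 12; prefix = [1, 2, 3, 5, 7, 8, 9, 10, 11, 12, 13, 14]

slow=0 fast=1: a[fast]=2≠a[slow]=1 write a[1]=2, slow++,fast++
slow=1 fast=2: a[fast]=3≠a[slow]=2 write a[2]=3, slow++,fast++
slow=2 fast=3: a[fast]=3=a[slow] dup, fast++
slow=2 fast=4: a[fast]=3=a[slow] dup, fast++
slow=2 fast=5: a[fast]=5≠a[slow]=3 write a[3]=5, slow++,fast++
slow=3 fast=6: a[fast]=7≠a[slow]=5 write a[4]=7, slow++,fast++
slow=4 fast=7: a[fast]=8≠a[slow]=7 write a[5]=8, slow++,fast++
slow=5 fast=8: a[fast]=9≠a[slow]=8 write a[6]=9, slow++,fast++
slow=6 fast=9: a[fast]=10≠a[slow]=9 write a[7]=10, slow++,fast++
slow=7 fast=10: a[fast]=10=a[slow] dup, fast++
slow=7 fast=11: a[fast]=11≠a[slow]=10 write a[8]=11, slow++,fast++
slow=8 fast=12: a[fast]=11=a[slow] dup, fast++
slow=8 fast=13: a[fast]=12≠a[slow]=11 write a[9]=12, slow++,fast++
slow=9 fast=14: a[fast]=12=a[slow] dup, fast++
slow=9 fast=15: a[fast]=13≠a[slow]=12 write a[10]=13, slow++,fast++
slow=10 fast=16: a[fast]=13=a[slow] dup, fast++
slow=10 fast=17: a[fast]=14≠a[slow]=13 write a[11]=14, slow++,fast++
slow=11 fast=18: a[fast]=14=a[slow] dup, fast++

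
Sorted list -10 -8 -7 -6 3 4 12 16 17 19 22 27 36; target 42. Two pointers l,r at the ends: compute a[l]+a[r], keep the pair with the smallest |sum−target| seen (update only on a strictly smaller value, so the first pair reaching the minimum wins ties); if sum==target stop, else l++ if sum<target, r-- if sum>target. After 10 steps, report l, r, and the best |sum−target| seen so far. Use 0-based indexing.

l=8, r=10, best |Δ|=1

[0,12] -10+36=26 d=16 * → l++
[1,12] -8+36=28 d=14 * → l++
[2,12] -7+36=29 d=13 * → l++
[3,12] -6+36=30 d=12 * → l++
[4,12] 3+36=39 d=3 * → l++
[5,12] 4+36=40 d=2 * → l++
[6,12] 12+36=48 d=6 → r--
[6,11] 12+27=39 d=3 → l++
[7,11] 16+27=43 d=1 * → r--
[7,10] 16+22=38 d=4 → l++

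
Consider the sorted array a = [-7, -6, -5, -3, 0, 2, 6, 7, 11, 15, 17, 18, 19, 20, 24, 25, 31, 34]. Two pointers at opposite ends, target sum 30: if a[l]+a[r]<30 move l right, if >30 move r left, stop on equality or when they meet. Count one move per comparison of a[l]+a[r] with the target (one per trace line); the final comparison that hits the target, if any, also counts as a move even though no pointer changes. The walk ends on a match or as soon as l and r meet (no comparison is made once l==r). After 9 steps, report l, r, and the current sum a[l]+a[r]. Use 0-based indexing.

l=0 r=17: -7+34=27 <30, l++
l=1 r=17: -6+34=28 <30, l++
l=2 r=17: -5+34=29 <30, l++
l=3 r=17: -3+34=31 >30, r--
l=3 r=16: -3+31=28 <30, l++
l=4 r=16: 0+31=31 >30, r--
l=4 r=15: 0+25=25 <30, l++
l=5 r=15: 2+25=27 <30, l++
l=6 r=15: 6+25=31 >30, r--

l=6, r=14, sum=30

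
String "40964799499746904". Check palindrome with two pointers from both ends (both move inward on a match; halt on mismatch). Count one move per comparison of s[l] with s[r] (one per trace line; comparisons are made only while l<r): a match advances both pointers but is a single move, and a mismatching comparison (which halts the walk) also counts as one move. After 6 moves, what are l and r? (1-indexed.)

l=1 r=17: '4'=='4', l++,r--
l=2 r=16: '0'=='0', l++,r--
l=3 r=15: '9'=='9', l++,r--
l=4 r=14: '6'=='6', l++,r--
l=5 r=13: '4'=='4', l++,r--
l=6 r=12: '7'=='7', l++,r--

l=7, r=11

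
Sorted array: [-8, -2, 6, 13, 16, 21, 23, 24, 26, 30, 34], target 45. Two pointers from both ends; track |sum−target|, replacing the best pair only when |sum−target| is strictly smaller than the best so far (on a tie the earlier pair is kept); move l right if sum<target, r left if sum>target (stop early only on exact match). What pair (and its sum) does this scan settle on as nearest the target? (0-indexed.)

pair (21, 24) with sum 45 (|Δ|=0)

l=0 r=10: -8+34=26 d=19 *, l++
l=1 r=10: -2+34=32 d=13 *, l++
l=2 r=10: 6+34=40 d=5 *, l++
l=3 r=10: 13+34=47 d=2 *, r--
l=3 r=9: 13+30=43 d=2, l++
l=4 r=9: 16+30=46 d=1 *, r--
l=4 r=8: 16+26=42 d=3, l++
l=5 r=8: 21+26=47 d=2, r--
l=5 r=7: 21+24=45 d=0 *, stop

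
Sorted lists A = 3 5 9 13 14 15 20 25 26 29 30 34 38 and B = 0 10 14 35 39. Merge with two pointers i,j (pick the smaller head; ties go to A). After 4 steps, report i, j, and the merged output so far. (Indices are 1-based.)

i=4, j=2, merged so far=[0, 3, 5, 9]

[i=1,j=1] A[i]=3>B[j]=0 take 0 → j++
[i=1,j=2] A[i]=3<=B[j]=10 take 3 → i++
[i=2,j=2] A[i]=5<=B[j]=10 take 5 → i++
[i=3,j=2] A[i]=9<=B[j]=10 take 9 → i++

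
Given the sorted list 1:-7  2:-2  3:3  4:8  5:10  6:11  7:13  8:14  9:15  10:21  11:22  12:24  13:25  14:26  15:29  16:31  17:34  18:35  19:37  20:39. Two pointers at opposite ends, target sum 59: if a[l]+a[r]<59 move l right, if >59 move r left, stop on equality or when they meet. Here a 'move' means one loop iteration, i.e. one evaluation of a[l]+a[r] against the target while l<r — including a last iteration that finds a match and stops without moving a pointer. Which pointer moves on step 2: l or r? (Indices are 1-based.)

l

[1,20] -7+39=32 <59 → l++
[2,20] -2+39=37 <59 → l++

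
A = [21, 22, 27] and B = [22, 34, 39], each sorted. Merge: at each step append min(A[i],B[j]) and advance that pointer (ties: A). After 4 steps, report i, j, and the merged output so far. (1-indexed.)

i=1 j=1: A[i]=21<=B[j]=22 take 21, i++
i=2 j=1: A[i]=22<=B[j]=22 take 22, i++
i=3 j=1: A[i]=27>B[j]=22 take 22, j++
i=3 j=2: A[i]=27<=B[j]=34 take 27, i++

i=4, j=2, merged so far=[21, 22, 22, 27]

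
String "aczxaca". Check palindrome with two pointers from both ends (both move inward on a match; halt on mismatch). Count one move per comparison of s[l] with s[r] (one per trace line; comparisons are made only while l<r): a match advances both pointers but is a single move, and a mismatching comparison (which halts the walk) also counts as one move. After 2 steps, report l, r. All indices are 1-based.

l=3, r=5

[1,7] 'a'=='a' → l++,r--
[2,6] 'c'=='c' → l++,r--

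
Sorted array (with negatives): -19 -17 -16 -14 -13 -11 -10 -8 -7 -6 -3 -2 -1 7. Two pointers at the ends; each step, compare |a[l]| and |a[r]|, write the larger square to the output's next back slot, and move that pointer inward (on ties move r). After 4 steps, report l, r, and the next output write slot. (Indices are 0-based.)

l=0 r=13: |-19|>|7| out[13]=361, l++
l=1 r=13: |-17|>|7| out[12]=289, l++
l=2 r=13: |-16|>|7| out[11]=256, l++
l=3 r=13: |-14|>|7| out[10]=196, l++

l=4, r=13, next write slot=9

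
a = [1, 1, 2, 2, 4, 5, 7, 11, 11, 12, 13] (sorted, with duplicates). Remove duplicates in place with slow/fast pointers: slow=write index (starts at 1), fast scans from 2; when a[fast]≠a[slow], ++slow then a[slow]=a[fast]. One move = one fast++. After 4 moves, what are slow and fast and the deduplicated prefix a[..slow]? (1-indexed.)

slow=1 fast=2: a[fast]=1=a[slow] dup, fast++
slow=1 fast=3: a[fast]=2≠a[slow]=1 write a[2]=2, slow++,fast++
slow=2 fast=4: a[fast]=2=a[slow] dup, fast++
slow=2 fast=5: a[fast]=4≠a[slow]=2 write a[3]=4, slow++,fast++

slow=3, fast=6, prefix=[1, 2, 4]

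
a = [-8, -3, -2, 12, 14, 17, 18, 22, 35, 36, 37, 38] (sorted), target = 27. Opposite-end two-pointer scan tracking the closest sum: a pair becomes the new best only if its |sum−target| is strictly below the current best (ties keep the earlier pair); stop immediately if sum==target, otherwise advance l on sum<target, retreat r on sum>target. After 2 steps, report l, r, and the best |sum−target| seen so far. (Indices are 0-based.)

l=0, r=9, best |Δ|=2

l=0 r=11: -8+38=30 d=3 *, r--
l=0 r=10: -8+37=29 d=2 *, r--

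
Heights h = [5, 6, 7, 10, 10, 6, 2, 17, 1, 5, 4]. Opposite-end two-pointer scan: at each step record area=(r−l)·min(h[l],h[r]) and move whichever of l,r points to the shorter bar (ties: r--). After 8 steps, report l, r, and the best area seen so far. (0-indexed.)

l=5, r=7, best area=45

l=0 r=10: min(5,4)*10=40 best=40 *, r--
l=0 r=9: min(5,5)*9=45 best=45 *, r--
l=0 r=8: min(5,1)*8=8 best=45, r--
l=0 r=7: min(5,17)*7=35 best=45, l++
l=1 r=7: min(6,17)*6=36 best=45, l++
l=2 r=7: min(7,17)*5=35 best=45, l++
l=3 r=7: min(10,17)*4=40 best=45, l++
l=4 r=7: min(10,17)*3=30 best=45, l++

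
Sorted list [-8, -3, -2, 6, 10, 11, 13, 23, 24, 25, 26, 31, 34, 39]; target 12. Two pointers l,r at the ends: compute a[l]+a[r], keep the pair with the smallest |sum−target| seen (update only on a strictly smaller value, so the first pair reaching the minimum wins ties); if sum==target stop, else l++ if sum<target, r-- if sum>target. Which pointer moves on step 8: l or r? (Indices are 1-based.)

[1,14] -8+39=31 d=19 * → r--
[1,13] -8+34=26 d=14 * → r--
[1,12] -8+31=23 d=11 * → r--
[1,11] -8+26=18 d=6 * → r--
[1,10] -8+25=17 d=5 * → r--
[1,9] -8+24=16 d=4 * → r--
[1,8] -8+23=15 d=3 * → r--
[1,7] -8+13=5 d=7 → l++

l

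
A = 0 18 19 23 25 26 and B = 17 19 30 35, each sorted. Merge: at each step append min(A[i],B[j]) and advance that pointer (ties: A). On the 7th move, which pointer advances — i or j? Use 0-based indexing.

i

i=0 j=0: A[i]=0<=B[j]=17 take 0, i++
i=1 j=0: A[i]=18>B[j]=17 take 17, j++
i=1 j=1: A[i]=18<=B[j]=19 take 18, i++
i=2 j=1: A[i]=19<=B[j]=19 take 19, i++
i=3 j=1: A[i]=23>B[j]=19 take 19, j++
i=3 j=2: A[i]=23<=B[j]=30 take 23, i++
i=4 j=2: A[i]=25<=B[j]=30 take 25, i++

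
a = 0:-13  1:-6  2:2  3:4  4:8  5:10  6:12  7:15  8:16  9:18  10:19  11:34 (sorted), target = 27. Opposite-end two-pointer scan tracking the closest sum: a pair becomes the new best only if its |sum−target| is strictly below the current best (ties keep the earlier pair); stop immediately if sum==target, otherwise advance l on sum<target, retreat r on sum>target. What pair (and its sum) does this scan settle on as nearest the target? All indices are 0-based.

l=0 r=11: -13+34=21 d=6 *, l++
l=1 r=11: -6+34=28 d=1 *, r--
l=1 r=10: -6+19=13 d=14, l++
l=2 r=10: 2+19=21 d=6, l++
l=3 r=10: 4+19=23 d=4, l++
l=4 r=10: 8+19=27 d=0 *, stop

pair (8, 19) with sum 27 (|Δ|=0)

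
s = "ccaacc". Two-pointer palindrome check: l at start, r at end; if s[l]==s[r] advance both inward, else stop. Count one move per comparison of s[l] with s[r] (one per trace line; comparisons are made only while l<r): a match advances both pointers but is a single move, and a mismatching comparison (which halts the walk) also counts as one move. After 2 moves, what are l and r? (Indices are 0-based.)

l=2, r=3

l=0 r=5: 'c'=='c', l++,r--
l=1 r=4: 'c'=='c', l++,r--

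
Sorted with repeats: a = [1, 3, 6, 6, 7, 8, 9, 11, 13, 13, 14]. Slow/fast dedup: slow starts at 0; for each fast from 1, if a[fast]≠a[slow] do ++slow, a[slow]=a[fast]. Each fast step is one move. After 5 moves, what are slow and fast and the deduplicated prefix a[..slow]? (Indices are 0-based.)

slow=0 fast=1: a[fast]=3≠a[slow]=1 write a[1]=3, slow++,fast++
slow=1 fast=2: a[fast]=6≠a[slow]=3 write a[2]=6, slow++,fast++
slow=2 fast=3: a[fast]=6=a[slow] dup, fast++
slow=2 fast=4: a[fast]=7≠a[slow]=6 write a[3]=7, slow++,fast++
slow=3 fast=5: a[fast]=8≠a[slow]=7 write a[4]=8, slow++,fast++

slow=4, fast=6, prefix=[1, 3, 6, 7, 8]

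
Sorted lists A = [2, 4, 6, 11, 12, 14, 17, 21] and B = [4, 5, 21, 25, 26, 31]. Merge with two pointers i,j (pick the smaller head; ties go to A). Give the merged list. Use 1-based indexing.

i=1 j=1: A[i]=2<=B[j]=4 take 2, i++
i=2 j=1: A[i]=4<=B[j]=4 take 4, i++
i=3 j=1: A[i]=6>B[j]=4 take 4, j++
i=3 j=2: A[i]=6>B[j]=5 take 5, j++
i=3 j=3: A[i]=6<=B[j]=21 take 6, i++
i=4 j=3: A[i]=11<=B[j]=21 take 11, i++
i=5 j=3: A[i]=12<=B[j]=21 take 12, i++
i=6 j=3: A[i]=14<=B[j]=21 take 14, i++
i=7 j=3: A[i]=17<=B[j]=21 take 17, i++
i=8 j=3: A[i]=21<=B[j]=21 take 21, i++
i=9 j=3: A done, take B[j]=21, j++
i=9 j=4: A done, take B[j]=25, j++
i=9 j=5: A done, take B[j]=26, j++
i=9 j=6: A done, take B[j]=31, j++

[2, 4, 4, 5, 6, 11, 12, 14, 17, 21, 21, 25, 26, 31]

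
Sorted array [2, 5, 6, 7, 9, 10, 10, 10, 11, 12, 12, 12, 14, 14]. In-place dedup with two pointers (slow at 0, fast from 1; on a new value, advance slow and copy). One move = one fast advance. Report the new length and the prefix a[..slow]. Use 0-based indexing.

(s=0,f=1) a[fast]=5≠a[slow]=2 write a[1]=5 → slow++,fast++
(s=1,f=2) a[fast]=6≠a[slow]=5 write a[2]=6 → slow++,fast++
(s=2,f=3) a[fast]=7≠a[slow]=6 write a[3]=7 → slow++,fast++
(s=3,f=4) a[fast]=9≠a[slow]=7 write a[4]=9 → slow++,fast++
(s=4,f=5) a[fast]=10≠a[slow]=9 write a[5]=10 → slow++,fast++
(s=5,f=6) a[fast]=10=a[slow] dup → fast++
(s=5,f=7) a[fast]=10=a[slow] dup → fast++
(s=5,f=8) a[fast]=11≠a[slow]=10 write a[6]=11 → slow++,fast++
(s=6,f=9) a[fast]=12≠a[slow]=11 write a[7]=12 → slow++,fast++
(s=7,f=10) a[fast]=12=a[slow] dup → fast++
(s=7,f=11) a[fast]=12=a[slow] dup → fast++
(s=7,f=12) a[fast]=14≠a[slow]=12 write a[8]=14 → slow++,fast++
(s=8,f=13) a[fast]=14=a[slow] dup → fast++

length 9; prefix = [2, 5, 6, 7, 9, 10, 11, 12, 14]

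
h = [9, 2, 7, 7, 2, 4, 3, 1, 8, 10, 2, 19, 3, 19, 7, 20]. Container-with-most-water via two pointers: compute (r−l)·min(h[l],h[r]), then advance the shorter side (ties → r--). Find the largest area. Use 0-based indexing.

[0,15] min(9,20)*15=135 best=135 * → l++
[1,15] min(2,20)*14=28 best=135 → l++
[2,15] min(7,20)*13=91 best=135 → l++
[3,15] min(7,20)*12=84 best=135 → l++
[4,15] min(2,20)*11=22 best=135 → l++
[5,15] min(4,20)*10=40 best=135 → l++
[6,15] min(3,20)*9=27 best=135 → l++
[7,15] min(1,20)*8=8 best=135 → l++
[8,15] min(8,20)*7=56 best=135 → l++
[9,15] min(10,20)*6=60 best=135 → l++
[10,15] min(2,20)*5=10 best=135 → l++
[11,15] min(19,20)*4=76 best=135 → l++
[12,15] min(3,20)*3=9 best=135 → l++
[13,15] min(19,20)*2=38 best=135 → l++
[14,15] min(7,20)*1=7 best=135 → l++

max area = 135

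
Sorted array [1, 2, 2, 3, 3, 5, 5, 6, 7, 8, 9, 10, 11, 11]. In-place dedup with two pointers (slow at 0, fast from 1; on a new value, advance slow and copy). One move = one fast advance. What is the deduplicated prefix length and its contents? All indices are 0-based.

slow=0 fast=1: a[fast]=2≠a[slow]=1 write a[1]=2, slow++,fast++
slow=1 fast=2: a[fast]=2=a[slow] dup, fast++
slow=1 fast=3: a[fast]=3≠a[slow]=2 write a[2]=3, slow++,fast++
slow=2 fast=4: a[fast]=3=a[slow] dup, fast++
slow=2 fast=5: a[fast]=5≠a[slow]=3 write a[3]=5, slow++,fast++
slow=3 fast=6: a[fast]=5=a[slow] dup, fast++
slow=3 fast=7: a[fast]=6≠a[slow]=5 write a[4]=6, slow++,fast++
slow=4 fast=8: a[fast]=7≠a[slow]=6 write a[5]=7, slow++,fast++
slow=5 fast=9: a[fast]=8≠a[slow]=7 write a[6]=8, slow++,fast++
slow=6 fast=10: a[fast]=9≠a[slow]=8 write a[7]=9, slow++,fast++
slow=7 fast=11: a[fast]=10≠a[slow]=9 write a[8]=10, slow++,fast++
slow=8 fast=12: a[fast]=11≠a[slow]=10 write a[9]=11, slow++,fast++
slow=9 fast=13: a[fast]=11=a[slow] dup, fast++

length 10; prefix = [1, 2, 3, 5, 6, 7, 8, 9, 10, 11]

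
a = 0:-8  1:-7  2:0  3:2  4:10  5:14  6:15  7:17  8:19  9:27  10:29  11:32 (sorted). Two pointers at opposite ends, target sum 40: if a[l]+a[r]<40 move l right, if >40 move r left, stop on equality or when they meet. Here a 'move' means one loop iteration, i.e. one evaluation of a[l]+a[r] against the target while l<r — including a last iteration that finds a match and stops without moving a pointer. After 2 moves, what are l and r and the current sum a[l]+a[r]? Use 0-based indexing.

l=2, r=11, sum=32

l=0 r=11: -8+32=24 <40, l++
l=1 r=11: -7+32=25 <40, l++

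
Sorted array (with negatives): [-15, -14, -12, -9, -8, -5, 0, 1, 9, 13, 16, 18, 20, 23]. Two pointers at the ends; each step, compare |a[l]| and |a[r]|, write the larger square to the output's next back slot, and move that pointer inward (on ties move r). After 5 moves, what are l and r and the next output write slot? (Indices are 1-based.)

l=2, r=10, next write slot=9

[1,14] |-15|<=|23| out[14]=529 → r--
[1,13] |-15|<=|20| out[13]=400 → r--
[1,12] |-15|<=|18| out[12]=324 → r--
[1,11] |-15|<=|16| out[11]=256 → r--
[1,10] |-15|>|13| out[10]=225 → l++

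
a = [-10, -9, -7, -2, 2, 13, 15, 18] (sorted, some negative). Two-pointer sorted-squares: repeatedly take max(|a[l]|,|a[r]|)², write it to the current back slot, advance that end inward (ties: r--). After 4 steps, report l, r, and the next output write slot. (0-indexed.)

l=1, r=4, next write slot=3

l=0 r=7: |-10|<=|18| out[7]=324, r--
l=0 r=6: |-10|<=|15| out[6]=225, r--
l=0 r=5: |-10|<=|13| out[5]=169, r--
l=0 r=4: |-10|>|2| out[4]=100, l++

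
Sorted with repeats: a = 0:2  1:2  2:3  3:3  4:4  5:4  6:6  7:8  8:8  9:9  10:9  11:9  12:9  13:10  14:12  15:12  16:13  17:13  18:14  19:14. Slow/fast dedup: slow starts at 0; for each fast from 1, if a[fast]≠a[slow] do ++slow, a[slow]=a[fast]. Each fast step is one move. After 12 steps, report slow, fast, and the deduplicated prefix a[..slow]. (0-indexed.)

slow=0 fast=1: a[fast]=2=a[slow] dup, fast++
slow=0 fast=2: a[fast]=3≠a[slow]=2 write a[1]=3, slow++,fast++
slow=1 fast=3: a[fast]=3=a[slow] dup, fast++
slow=1 fast=4: a[fast]=4≠a[slow]=3 write a[2]=4, slow++,fast++
slow=2 fast=5: a[fast]=4=a[slow] dup, fast++
slow=2 fast=6: a[fast]=6≠a[slow]=4 write a[3]=6, slow++,fast++
slow=3 fast=7: a[fast]=8≠a[slow]=6 write a[4]=8, slow++,fast++
slow=4 fast=8: a[fast]=8=a[slow] dup, fast++
slow=4 fast=9: a[fast]=9≠a[slow]=8 write a[5]=9, slow++,fast++
slow=5 fast=10: a[fast]=9=a[slow] dup, fast++
slow=5 fast=11: a[fast]=9=a[slow] dup, fast++
slow=5 fast=12: a[fast]=9=a[slow] dup, fast++

slow=5, fast=13, prefix=[2, 3, 4, 6, 8, 9]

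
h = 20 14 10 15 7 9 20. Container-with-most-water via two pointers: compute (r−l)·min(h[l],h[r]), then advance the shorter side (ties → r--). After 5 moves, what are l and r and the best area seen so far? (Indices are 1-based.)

[1,7] min(20,20)*6=120 best=120 * → r--
[1,6] min(20,9)*5=45 best=120 → r--
[1,5] min(20,7)*4=28 best=120 → r--
[1,4] min(20,15)*3=45 best=120 → r--
[1,3] min(20,10)*2=20 best=120 → r--

l=1, r=2, best area=120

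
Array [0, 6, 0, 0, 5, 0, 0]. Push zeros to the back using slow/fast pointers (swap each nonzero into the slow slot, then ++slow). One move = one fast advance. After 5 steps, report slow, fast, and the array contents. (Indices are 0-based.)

slow=2, fast=5, a=[6, 5, 0, 0, 0, 0, 0]

(s=0,f=0) a[fast]=0 → fast++
(s=0,f=1) a[fast]=6≠0 swap→a[0]=6 → slow++,fast++
(s=1,f=2) a[fast]=0 → fast++
(s=1,f=3) a[fast]=0 → fast++
(s=1,f=4) a[fast]=5≠0 swap→a[1]=5 → slow++,fast++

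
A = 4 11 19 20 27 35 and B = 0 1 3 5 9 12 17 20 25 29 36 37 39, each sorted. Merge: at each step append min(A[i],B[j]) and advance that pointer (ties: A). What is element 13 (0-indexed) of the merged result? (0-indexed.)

merged[13] = 27

[i=0,j=0] A[i]=4>B[j]=0 take 0 → j++
[i=0,j=1] A[i]=4>B[j]=1 take 1 → j++
[i=0,j=2] A[i]=4>B[j]=3 take 3 → j++
[i=0,j=3] A[i]=4<=B[j]=5 take 4 → i++
[i=1,j=3] A[i]=11>B[j]=5 take 5 → j++
[i=1,j=4] A[i]=11>B[j]=9 take 9 → j++
[i=1,j=5] A[i]=11<=B[j]=12 take 11 → i++
[i=2,j=5] A[i]=19>B[j]=12 take 12 → j++
[i=2,j=6] A[i]=19>B[j]=17 take 17 → j++
[i=2,j=7] A[i]=19<=B[j]=20 take 19 → i++
[i=3,j=7] A[i]=20<=B[j]=20 take 20 → i++
[i=4,j=7] A[i]=27>B[j]=20 take 20 → j++
[i=4,j=8] A[i]=27>B[j]=25 take 25 → j++
[i=4,j=9] A[i]=27<=B[j]=29 take 27 → i++
[i=5,j=9] A[i]=35>B[j]=29 take 29 → j++
[i=5,j=10] A[i]=35<=B[j]=36 take 35 → i++
[i=6,j=10] A done, take B[j]=36 → j++
[i=6,j=11] A done, take B[j]=37 → j++
[i=6,j=12] A done, take B[j]=39 → j++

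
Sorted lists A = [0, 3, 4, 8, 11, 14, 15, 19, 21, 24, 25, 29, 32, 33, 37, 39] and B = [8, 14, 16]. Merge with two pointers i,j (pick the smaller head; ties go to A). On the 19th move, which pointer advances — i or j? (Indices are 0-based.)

i=0 j=0: A[i]=0<=B[j]=8 take 0, i++
i=1 j=0: A[i]=3<=B[j]=8 take 3, i++
i=2 j=0: A[i]=4<=B[j]=8 take 4, i++
i=3 j=0: A[i]=8<=B[j]=8 take 8, i++
i=4 j=0: A[i]=11>B[j]=8 take 8, j++
i=4 j=1: A[i]=11<=B[j]=14 take 11, i++
i=5 j=1: A[i]=14<=B[j]=14 take 14, i++
i=6 j=1: A[i]=15>B[j]=14 take 14, j++
i=6 j=2: A[i]=15<=B[j]=16 take 15, i++
i=7 j=2: A[i]=19>B[j]=16 take 16, j++
i=7 j=3: B done, take A[i]=19, i++
i=8 j=3: B done, take A[i]=21, i++
i=9 j=3: B done, take A[i]=24, i++
i=10 j=3: B done, take A[i]=25, i++
i=11 j=3: B done, take A[i]=29, i++
i=12 j=3: B done, take A[i]=32, i++
i=13 j=3: B done, take A[i]=33, i++
i=14 j=3: B done, take A[i]=37, i++
i=15 j=3: B done, take A[i]=39, i++

i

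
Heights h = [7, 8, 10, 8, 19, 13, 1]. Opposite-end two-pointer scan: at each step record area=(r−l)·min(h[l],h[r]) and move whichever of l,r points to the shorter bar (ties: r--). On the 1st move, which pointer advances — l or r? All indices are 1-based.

[1,7] min(7,1)*6=6 best=6 * → r--

r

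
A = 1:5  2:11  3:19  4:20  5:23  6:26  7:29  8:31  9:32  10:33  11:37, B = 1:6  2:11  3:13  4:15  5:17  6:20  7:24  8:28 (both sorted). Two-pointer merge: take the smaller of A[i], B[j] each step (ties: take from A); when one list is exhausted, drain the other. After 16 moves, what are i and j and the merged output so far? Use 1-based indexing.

i=9, j=9, merged so far=[5, 6, 11, 11, 13, 15, 17, 19, 20, 20, 23, 24, 26, 28, 29, 31]

i=1 j=1: A[i]=5<=B[j]=6 take 5, i++
i=2 j=1: A[i]=11>B[j]=6 take 6, j++
i=2 j=2: A[i]=11<=B[j]=11 take 11, i++
i=3 j=2: A[i]=19>B[j]=11 take 11, j++
i=3 j=3: A[i]=19>B[j]=13 take 13, j++
i=3 j=4: A[i]=19>B[j]=15 take 15, j++
i=3 j=5: A[i]=19>B[j]=17 take 17, j++
i=3 j=6: A[i]=19<=B[j]=20 take 19, i++
i=4 j=6: A[i]=20<=B[j]=20 take 20, i++
i=5 j=6: A[i]=23>B[j]=20 take 20, j++
i=5 j=7: A[i]=23<=B[j]=24 take 23, i++
i=6 j=7: A[i]=26>B[j]=24 take 24, j++
i=6 j=8: A[i]=26<=B[j]=28 take 26, i++
i=7 j=8: A[i]=29>B[j]=28 take 28, j++
i=7 j=9: B done, take A[i]=29, i++
i=8 j=9: B done, take A[i]=31, i++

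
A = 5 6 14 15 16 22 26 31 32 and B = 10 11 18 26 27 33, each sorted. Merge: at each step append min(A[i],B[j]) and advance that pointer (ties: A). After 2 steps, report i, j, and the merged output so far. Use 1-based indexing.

i=3, j=1, merged so far=[5, 6]

[i=1,j=1] A[i]=5<=B[j]=10 take 5 → i++
[i=2,j=1] A[i]=6<=B[j]=10 take 6 → i++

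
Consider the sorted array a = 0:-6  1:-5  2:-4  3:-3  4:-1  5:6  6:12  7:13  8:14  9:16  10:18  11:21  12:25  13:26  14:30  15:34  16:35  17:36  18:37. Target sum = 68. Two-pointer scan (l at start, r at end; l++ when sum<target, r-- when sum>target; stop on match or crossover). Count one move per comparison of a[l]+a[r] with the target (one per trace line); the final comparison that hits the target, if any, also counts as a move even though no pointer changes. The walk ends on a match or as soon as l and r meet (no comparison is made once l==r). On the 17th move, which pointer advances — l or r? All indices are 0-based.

r

l=0 r=18: -6+37=31 <68, l++
l=1 r=18: -5+37=32 <68, l++
l=2 r=18: -4+37=33 <68, l++
l=3 r=18: -3+37=34 <68, l++
l=4 r=18: -1+37=36 <68, l++
l=5 r=18: 6+37=43 <68, l++
l=6 r=18: 12+37=49 <68, l++
l=7 r=18: 13+37=50 <68, l++
l=8 r=18: 14+37=51 <68, l++
l=9 r=18: 16+37=53 <68, l++
l=10 r=18: 18+37=55 <68, l++
l=11 r=18: 21+37=58 <68, l++
l=12 r=18: 25+37=62 <68, l++
l=13 r=18: 26+37=63 <68, l++
l=14 r=18: 30+37=67 <68, l++
l=15 r=18: 34+37=71 >68, r--
l=15 r=17: 34+36=70 >68, r--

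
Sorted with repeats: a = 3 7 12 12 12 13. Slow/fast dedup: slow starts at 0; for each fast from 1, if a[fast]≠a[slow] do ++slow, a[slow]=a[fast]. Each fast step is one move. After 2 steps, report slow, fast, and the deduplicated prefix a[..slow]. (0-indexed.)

slow=2, fast=3, prefix=[3, 7, 12]

slow=0 fast=1: a[fast]=7≠a[slow]=3 write a[1]=7, slow++,fast++
slow=1 fast=2: a[fast]=12≠a[slow]=7 write a[2]=12, slow++,fast++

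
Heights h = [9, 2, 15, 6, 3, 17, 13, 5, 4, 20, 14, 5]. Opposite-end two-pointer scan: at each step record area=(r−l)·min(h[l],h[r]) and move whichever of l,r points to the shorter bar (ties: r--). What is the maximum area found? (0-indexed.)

l=0 r=11: min(9,5)*11=55 best=55 *, r--
l=0 r=10: min(9,14)*10=90 best=90 *, l++
l=1 r=10: min(2,14)*9=18 best=90, l++
l=2 r=10: min(15,14)*8=112 best=112 *, r--
l=2 r=9: min(15,20)*7=105 best=112, l++
l=3 r=9: min(6,20)*6=36 best=112, l++
l=4 r=9: min(3,20)*5=15 best=112, l++
l=5 r=9: min(17,20)*4=68 best=112, l++
l=6 r=9: min(13,20)*3=39 best=112, l++
l=7 r=9: min(5,20)*2=10 best=112, l++
l=8 r=9: min(4,20)*1=4 best=112, l++

max area = 112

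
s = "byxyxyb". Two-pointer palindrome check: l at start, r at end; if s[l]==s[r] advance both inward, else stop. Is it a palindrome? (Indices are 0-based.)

palindrome

[0,6] 'b'=='b' → l++,r--
[1,5] 'y'=='y' → l++,r--
[2,4] 'x'=='x' → l++,r--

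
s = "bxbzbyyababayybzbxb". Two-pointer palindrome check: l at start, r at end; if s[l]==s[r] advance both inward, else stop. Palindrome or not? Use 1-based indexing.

l=1 r=19: 'b'=='b', l++,r--
l=2 r=18: 'x'=='x', l++,r--
l=3 r=17: 'b'=='b', l++,r--
l=4 r=16: 'z'=='z', l++,r--
l=5 r=15: 'b'=='b', l++,r--
l=6 r=14: 'y'=='y', l++,r--
l=7 r=13: 'y'=='y', l++,r--
l=8 r=12: 'a'=='a', l++,r--
l=9 r=11: 'b'=='b', l++,r--

palindrome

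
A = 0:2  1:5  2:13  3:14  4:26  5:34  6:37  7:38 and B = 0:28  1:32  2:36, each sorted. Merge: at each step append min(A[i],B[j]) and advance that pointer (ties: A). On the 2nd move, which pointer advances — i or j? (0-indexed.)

[i=0,j=0] A[i]=2<=B[j]=28 take 2 → i++
[i=1,j=0] A[i]=5<=B[j]=28 take 5 → i++

i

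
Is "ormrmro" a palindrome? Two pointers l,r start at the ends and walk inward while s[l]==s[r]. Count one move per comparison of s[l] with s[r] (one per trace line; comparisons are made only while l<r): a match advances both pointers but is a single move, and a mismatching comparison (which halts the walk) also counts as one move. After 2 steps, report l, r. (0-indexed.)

l=2, r=4

[0,6] 'o'=='o' → l++,r--
[1,5] 'r'=='r' → l++,r--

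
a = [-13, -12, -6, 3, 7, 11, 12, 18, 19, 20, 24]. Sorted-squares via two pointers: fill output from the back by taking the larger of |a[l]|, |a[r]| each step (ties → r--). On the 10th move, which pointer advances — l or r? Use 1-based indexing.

[1,11] |-13|<=|24| out[11]=576 → r--
[1,10] |-13|<=|20| out[10]=400 → r--
[1,9] |-13|<=|19| out[9]=361 → r--
[1,8] |-13|<=|18| out[8]=324 → r--
[1,7] |-13|>|12| out[7]=169 → l++
[2,7] |-12|<=|12| out[6]=144 → r--
[2,6] |-12|>|11| out[5]=144 → l++
[3,6] |-6|<=|11| out[4]=121 → r--
[3,5] |-6|<=|7| out[3]=49 → r--
[3,4] |-6|>|3| out[2]=36 → l++

l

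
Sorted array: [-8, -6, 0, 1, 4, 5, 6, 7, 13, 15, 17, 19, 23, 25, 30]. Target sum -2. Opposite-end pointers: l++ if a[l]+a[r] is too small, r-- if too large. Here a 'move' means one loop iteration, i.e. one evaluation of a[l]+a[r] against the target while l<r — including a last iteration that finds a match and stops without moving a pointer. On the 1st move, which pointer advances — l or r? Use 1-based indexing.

r

l=1 r=15: -8+30=22 >-2, r--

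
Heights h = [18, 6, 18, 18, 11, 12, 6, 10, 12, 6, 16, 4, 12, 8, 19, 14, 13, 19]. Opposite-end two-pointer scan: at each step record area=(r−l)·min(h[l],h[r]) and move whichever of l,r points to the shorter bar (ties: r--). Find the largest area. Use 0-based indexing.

max area = 306

[0,17] min(18,19)*17=306 best=306 * → l++
[1,17] min(6,19)*16=96 best=306 → l++
[2,17] min(18,19)*15=270 best=306 → l++
[3,17] min(18,19)*14=252 best=306 → l++
[4,17] min(11,19)*13=143 best=306 → l++
[5,17] min(12,19)*12=144 best=306 → l++
[6,17] min(6,19)*11=66 best=306 → l++
[7,17] min(10,19)*10=100 best=306 → l++
[8,17] min(12,19)*9=108 best=306 → l++
[9,17] min(6,19)*8=48 best=306 → l++
[10,17] min(16,19)*7=112 best=306 → l++
[11,17] min(4,19)*6=24 best=306 → l++
[12,17] min(12,19)*5=60 best=306 → l++
[13,17] min(8,19)*4=32 best=306 → l++
[14,17] min(19,19)*3=57 best=306 → r--
[14,16] min(19,13)*2=26 best=306 → r--
[14,15] min(19,14)*1=14 best=306 → r--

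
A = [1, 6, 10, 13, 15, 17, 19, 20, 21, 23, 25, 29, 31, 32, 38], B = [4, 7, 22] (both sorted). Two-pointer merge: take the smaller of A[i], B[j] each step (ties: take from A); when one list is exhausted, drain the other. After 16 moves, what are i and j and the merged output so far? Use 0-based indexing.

i=0 j=0: A[i]=1<=B[j]=4 take 1, i++
i=1 j=0: A[i]=6>B[j]=4 take 4, j++
i=1 j=1: A[i]=6<=B[j]=7 take 6, i++
i=2 j=1: A[i]=10>B[j]=7 take 7, j++
i=2 j=2: A[i]=10<=B[j]=22 take 10, i++
i=3 j=2: A[i]=13<=B[j]=22 take 13, i++
i=4 j=2: A[i]=15<=B[j]=22 take 15, i++
i=5 j=2: A[i]=17<=B[j]=22 take 17, i++
i=6 j=2: A[i]=19<=B[j]=22 take 19, i++
i=7 j=2: A[i]=20<=B[j]=22 take 20, i++
i=8 j=2: A[i]=21<=B[j]=22 take 21, i++
i=9 j=2: A[i]=23>B[j]=22 take 22, j++
i=9 j=3: B done, take A[i]=23, i++
i=10 j=3: B done, take A[i]=25, i++
i=11 j=3: B done, take A[i]=29, i++
i=12 j=3: B done, take A[i]=31, i++

i=13, j=3, merged so far=[1, 4, 6, 7, 10, 13, 15, 17, 19, 20, 21, 22, 23, 25, 29, 31]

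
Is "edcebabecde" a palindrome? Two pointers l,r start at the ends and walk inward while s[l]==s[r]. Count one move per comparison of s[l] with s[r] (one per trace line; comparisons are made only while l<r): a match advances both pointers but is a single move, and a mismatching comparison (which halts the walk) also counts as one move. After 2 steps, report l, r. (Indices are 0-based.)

[0,10] 'e'=='e' → l++,r--
[1,9] 'd'=='d' → l++,r--

l=2, r=8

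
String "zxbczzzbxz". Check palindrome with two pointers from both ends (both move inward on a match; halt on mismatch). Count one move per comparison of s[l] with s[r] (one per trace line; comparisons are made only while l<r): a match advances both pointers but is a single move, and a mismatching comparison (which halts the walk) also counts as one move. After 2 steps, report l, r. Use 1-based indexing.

l=3, r=8

l=1 r=10: 'z'=='z', l++,r--
l=2 r=9: 'x'=='x', l++,r--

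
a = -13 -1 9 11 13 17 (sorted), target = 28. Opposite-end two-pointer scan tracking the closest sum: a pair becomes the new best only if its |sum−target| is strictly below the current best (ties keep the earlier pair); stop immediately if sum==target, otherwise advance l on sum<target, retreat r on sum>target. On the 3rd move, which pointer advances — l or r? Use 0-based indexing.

l=0 r=5: -13+17=4 d=24 *, l++
l=1 r=5: -1+17=16 d=12 *, l++
l=2 r=5: 9+17=26 d=2 *, l++

l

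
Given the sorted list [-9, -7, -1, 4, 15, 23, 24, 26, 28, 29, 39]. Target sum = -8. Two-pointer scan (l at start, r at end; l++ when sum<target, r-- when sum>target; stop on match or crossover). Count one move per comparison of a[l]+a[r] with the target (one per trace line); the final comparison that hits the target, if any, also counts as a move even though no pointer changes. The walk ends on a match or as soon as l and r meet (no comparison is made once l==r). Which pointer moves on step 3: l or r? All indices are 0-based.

r

l=0 r=10: -9+39=30 >-8, r--
l=0 r=9: -9+29=20 >-8, r--
l=0 r=8: -9+28=19 >-8, r--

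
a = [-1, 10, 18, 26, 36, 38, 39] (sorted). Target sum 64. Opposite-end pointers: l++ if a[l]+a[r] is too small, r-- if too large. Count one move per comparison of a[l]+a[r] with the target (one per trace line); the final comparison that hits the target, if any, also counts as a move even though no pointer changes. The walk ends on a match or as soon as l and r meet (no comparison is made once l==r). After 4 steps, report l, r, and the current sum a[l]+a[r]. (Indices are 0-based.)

l=3, r=5, sum=64

l=0 r=6: -1+39=38 <64, l++
l=1 r=6: 10+39=49 <64, l++
l=2 r=6: 18+39=57 <64, l++
l=3 r=6: 26+39=65 >64, r--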